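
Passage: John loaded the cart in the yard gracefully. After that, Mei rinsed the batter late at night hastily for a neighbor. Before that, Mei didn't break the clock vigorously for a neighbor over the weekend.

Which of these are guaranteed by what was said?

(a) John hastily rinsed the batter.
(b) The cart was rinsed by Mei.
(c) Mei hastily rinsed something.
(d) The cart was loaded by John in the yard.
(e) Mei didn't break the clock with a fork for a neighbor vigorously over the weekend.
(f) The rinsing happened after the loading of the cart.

(c), (d), (e), (f)

(a) Not entailed — the passage has Mei rinsing the batter, not John.
(b) Not entailed — Mei rinsed the batter, not the cart; the cart belongs to the loading event.
(c) Entailed — every conjunct here is already in the original rinsing event.
(d) Entailed — every conjunct here is already in the original loading event.
(e) Entailed — under negation, adding a further restriction is entailed: if no such breaking event occurred, none occurred with a fork either.
(f) Entailed — the narrative places the loading before the rinsing.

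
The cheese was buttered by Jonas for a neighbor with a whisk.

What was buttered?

the cheese

'the cheese' marks the patient of the buttering event.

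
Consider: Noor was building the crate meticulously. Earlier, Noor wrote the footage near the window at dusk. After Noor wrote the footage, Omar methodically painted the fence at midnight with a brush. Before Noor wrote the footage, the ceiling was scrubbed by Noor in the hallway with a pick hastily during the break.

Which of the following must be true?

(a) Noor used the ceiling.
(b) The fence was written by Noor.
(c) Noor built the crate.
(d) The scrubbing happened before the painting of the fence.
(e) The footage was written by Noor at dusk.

(d), (e)

(a) Not entailed — the ceiling is the patient, not an instrument — Noor used a pick.
(b) Not entailed — Noor wrote the footage, not the fence; the fence belongs to the painting event.
(c) Not entailed — 'was building' is progressive on an accomplishment; it does not entail the completed 'built'.
(d) Entailed — the narrative places the scrubbing before the painting.
(e) Entailed — every conjunct here is already in the original writing event.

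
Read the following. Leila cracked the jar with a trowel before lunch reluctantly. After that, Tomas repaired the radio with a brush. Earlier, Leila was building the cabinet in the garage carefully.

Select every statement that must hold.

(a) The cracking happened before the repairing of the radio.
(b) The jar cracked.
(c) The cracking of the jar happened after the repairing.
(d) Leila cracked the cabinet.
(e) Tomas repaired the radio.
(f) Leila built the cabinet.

(a) Entailed — the narrative places the cracking before the repairing.
(b) Entailed — 'Leila cracked the jar' is causative; it entails the inchoative 'the jar cracked'.
(c) Not entailed — the narrative places the cracking before the repairing, not after.
(d) Not entailed — Leila cracked the jar, not the cabinet; the cabinet belongs to the building event.
(e) Entailed — the original entails any weakening of itself; this just drops 'with a brush'.
(f) Not entailed — 'was building' is progressive on an accomplishment; it does not entail the completed 'built'.

(a), (b), (e)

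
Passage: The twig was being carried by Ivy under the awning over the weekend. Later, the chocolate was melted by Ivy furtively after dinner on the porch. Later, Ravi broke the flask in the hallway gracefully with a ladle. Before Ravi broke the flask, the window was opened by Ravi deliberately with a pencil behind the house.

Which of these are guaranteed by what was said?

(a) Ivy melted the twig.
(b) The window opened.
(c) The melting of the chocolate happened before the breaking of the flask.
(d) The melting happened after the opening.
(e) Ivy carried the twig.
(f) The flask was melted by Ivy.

(a) Not entailed — Ivy melted the chocolate, not the twig; the twig belongs to the carrying event.
(b) Entailed — 'Ravi opened the window' is causative; it entails the inchoative 'the window opened'.
(c) Entailed — the narrative places the melting before the breaking.
(d) Not entailed — the narrative doesn't order the opening relative to the melting.
(e) Entailed — 'carry' is an activity; 'was carrying' entails that some carrying happened, so 'carried' holds.
(f) Not entailed — Ivy melted the chocolate, not the flask; the flask belongs to the breaking event.

(b), (c), (e)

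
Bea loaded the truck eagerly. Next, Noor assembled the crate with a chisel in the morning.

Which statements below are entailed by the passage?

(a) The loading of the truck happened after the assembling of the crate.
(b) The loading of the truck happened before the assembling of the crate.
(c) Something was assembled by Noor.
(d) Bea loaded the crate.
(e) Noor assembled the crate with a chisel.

(a) Not entailed — the narrative places the loading before the assembling, not after.
(b) Entailed — the narrative places the loading before the assembling.
(c) Entailed — dropping 'with a chisel', 'in the morning' and generalizing the patient leaves a sub-description the original still satisfies.
(d) Not entailed — Bea loaded the truck, not the crate; the crate belongs to the assembling event.
(e) Entailed — this follows by dropping conjuncts from the assembling event's description.

(b), (c), (e)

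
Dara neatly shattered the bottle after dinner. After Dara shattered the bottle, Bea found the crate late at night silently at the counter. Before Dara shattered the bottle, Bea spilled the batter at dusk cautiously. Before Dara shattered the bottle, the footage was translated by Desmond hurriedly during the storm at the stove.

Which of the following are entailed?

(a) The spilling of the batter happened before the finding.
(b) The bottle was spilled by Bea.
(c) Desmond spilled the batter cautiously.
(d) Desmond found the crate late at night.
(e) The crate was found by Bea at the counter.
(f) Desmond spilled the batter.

(a) Entailed — the narrative places the spilling before the finding.
(b) Not entailed — Bea spilled the batter, not the bottle; the bottle belongs to the shattering event.
(c) Not entailed — the passage has Bea spilling the batter, not Desmond.
(d) Not entailed — the passage has Bea finding the crate, not Desmond.
(e) Entailed — dropping 'late at night', 'silently' leaves a sub-description the original still satisfies.
(f) Not entailed — the passage has Bea spilling the batter, not Desmond.

(a), (e)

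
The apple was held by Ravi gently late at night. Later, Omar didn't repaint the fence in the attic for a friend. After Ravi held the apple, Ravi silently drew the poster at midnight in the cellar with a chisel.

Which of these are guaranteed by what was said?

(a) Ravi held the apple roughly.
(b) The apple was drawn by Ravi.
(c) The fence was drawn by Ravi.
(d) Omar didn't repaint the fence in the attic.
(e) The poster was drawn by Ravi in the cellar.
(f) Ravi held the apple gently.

(a) Not entailed — 'roughly' adds a manner not in (and inconsistent with) the original.
(b) Not entailed — Ravi drew the poster, not the apple; the apple belongs to the holding event.
(c) Not entailed — Ravi drew the poster, not the fence; the fence belongs to the repainting event.
(d) Not entailed — dropping 'for a friend' under negation is not valid — the original leaves open that Omar repainted the fence some other way.
(e) Entailed — the original entails any weakening of itself; this just drops 'at midnight', 'silently', 'with a chisel'.
(f) Entailed — every conjunct here is already in the original holding event.

(e), (f)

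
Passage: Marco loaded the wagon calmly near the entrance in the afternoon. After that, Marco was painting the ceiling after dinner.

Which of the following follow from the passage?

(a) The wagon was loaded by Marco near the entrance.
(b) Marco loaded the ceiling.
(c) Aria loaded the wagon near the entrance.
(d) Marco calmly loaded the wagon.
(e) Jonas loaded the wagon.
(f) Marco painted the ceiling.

(a), (d)

(a) Entailed — the original entails any weakening of itself; this just drops 'in the afternoon', 'calmly'.
(b) Not entailed — Marco loaded the wagon, not the ceiling; the ceiling belongs to the painting event.
(c) Not entailed — the passage has Marco loading the wagon, not Aria.
(d) Entailed — dropping 'in the afternoon', 'near the entrance' leaves a sub-description the original still satisfies.
(e) Not entailed — the passage has Marco loading the wagon, not Jonas.
(f) Not entailed — 'was painting' is progressive on an accomplishment; it does not entail the completed 'painted'.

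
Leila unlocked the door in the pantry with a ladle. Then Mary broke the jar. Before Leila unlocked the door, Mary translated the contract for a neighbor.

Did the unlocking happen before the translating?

no

The narrative orders the translating before the unlocking.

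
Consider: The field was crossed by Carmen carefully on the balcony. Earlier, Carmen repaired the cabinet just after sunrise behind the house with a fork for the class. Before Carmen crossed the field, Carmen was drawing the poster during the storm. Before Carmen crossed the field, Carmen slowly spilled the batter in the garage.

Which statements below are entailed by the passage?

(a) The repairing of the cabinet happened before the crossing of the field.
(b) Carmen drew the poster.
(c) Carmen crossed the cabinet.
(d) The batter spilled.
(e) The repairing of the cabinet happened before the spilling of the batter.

(a) Entailed — the narrative places the repairing before the crossing.
(b) Not entailed — 'was drawing' is progressive on an accomplishment; it does not entail the completed 'drew'.
(c) Not entailed — Carmen crossed the field, not the cabinet; the cabinet belongs to the repairing event.
(d) Entailed — 'Carmen spilled the batter' is causative; it entails the inchoative 'the batter spilled'.
(e) Not entailed — the narrative doesn't order the repairing relative to the spilling.

(a), (d)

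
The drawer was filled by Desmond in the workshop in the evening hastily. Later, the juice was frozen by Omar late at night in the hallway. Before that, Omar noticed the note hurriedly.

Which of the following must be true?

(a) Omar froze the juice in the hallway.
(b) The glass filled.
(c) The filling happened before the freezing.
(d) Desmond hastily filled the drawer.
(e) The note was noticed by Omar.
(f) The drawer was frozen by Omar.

(a) Entailed — the original entails any weakening of itself; this just drops 'late at night'.
(b) Not entailed — the drawer is what filled, not the glass.
(c) Entailed — the narrative places the filling before the freezing.
(d) Entailed — every conjunct here is already in the original filling event.
(e) Entailed — the original entails any weakening of itself; this just drops 'hurriedly'.
(f) Not entailed — Omar froze the juice, not the drawer; the drawer belongs to the filling event.

(a), (c), (d), (e)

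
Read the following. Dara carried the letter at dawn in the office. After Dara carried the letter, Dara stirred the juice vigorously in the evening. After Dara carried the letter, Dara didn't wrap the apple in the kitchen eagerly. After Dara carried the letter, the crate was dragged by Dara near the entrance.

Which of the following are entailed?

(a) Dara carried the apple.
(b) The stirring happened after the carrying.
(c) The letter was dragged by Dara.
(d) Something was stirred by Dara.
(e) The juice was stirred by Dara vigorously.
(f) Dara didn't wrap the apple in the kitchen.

(a) Not entailed — Dara carried the letter, not the apple; the apple belongs to the wrapping event.
(b) Entailed — the narrative places the carrying before the stirring.
(c) Not entailed — Dara dragged the crate, not the letter; the letter belongs to the carrying event.
(d) Entailed — the original entails any weakening of itself; this just drops 'in the evening', 'vigorously' and generalizes the patient.
(e) Entailed — this follows by dropping conjuncts from the stirring event's description.
(f) Not entailed — dropping 'eagerly' under negation is not valid — the original leaves open that Dara wrapped the apple some other way.

(b), (d), (e)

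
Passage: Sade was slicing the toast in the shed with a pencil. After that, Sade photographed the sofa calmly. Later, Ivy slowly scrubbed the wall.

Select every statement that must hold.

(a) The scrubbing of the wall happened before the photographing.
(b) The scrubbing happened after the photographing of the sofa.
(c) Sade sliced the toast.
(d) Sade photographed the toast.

(a) Not entailed — the narrative places the photographing before the scrubbing, not after.
(b) Entailed — the narrative places the photographing before the scrubbing.
(c) Not entailed — 'was slicing' is progressive on an accomplishment; it does not entail the completed 'sliced'.
(d) Not entailed — Sade photographed the sofa, not the toast; the toast belongs to the slicing event.

(b)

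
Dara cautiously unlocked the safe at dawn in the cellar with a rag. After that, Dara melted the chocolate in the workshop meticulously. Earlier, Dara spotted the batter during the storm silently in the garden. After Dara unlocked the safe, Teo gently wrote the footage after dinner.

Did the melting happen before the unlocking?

no

The narrative orders the unlocking before the melting.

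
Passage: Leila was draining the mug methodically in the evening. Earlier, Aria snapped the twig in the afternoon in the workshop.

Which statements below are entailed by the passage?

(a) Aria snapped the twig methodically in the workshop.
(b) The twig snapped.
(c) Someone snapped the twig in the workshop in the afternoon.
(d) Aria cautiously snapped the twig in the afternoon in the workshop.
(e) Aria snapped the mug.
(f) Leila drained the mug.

(a) Not entailed — 'methodically' adds information not in the original event.
(b) Entailed — 'Aria snapped the twig' is causative; it entails the inchoative 'the twig snapped'.
(c) Entailed — this follows by dropping conjuncts from the snapping event's description.
(d) Not entailed — 'cautiously' adds information not in the original event.
(e) Not entailed — Aria snapped the twig, not the mug; the mug belongs to the draining event.
(f) Not entailed — 'was draining' is progressive on an accomplishment; it does not entail the completed 'drained'.

(b), (c)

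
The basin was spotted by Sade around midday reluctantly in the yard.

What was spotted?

the basin

'the basin' marks the patient of the spotting event.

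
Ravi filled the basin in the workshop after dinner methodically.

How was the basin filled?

methodically

'methodically' marks the manner of the filling event.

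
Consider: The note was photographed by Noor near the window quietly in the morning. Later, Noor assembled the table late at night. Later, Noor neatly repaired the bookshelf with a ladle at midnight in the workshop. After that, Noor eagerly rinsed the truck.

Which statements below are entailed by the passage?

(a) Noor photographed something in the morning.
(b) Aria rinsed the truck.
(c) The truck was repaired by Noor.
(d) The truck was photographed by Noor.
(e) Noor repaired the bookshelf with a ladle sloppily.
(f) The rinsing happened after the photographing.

(a) Entailed — dropping 'quietly', 'near the window' and generalizing the patient leaves a sub-description the original still satisfies.
(b) Not entailed — the passage has Noor rinsing the truck, not Aria.
(c) Not entailed — Noor repaired the bookshelf, not the truck; the truck belongs to the rinsing event.
(d) Not entailed — Noor photographed the note, not the truck; the truck belongs to the rinsing event.
(e) Not entailed — 'sloppily' adds a manner not in (and inconsistent with) the original.
(f) Entailed — the narrative places the photographing before the rinsing.

(a), (f)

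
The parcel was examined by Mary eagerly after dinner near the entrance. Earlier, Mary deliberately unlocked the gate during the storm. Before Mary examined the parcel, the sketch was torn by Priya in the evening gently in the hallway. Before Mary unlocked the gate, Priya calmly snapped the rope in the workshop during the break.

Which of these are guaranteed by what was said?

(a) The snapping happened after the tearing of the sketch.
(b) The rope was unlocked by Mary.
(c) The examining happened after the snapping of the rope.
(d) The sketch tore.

(a) Not entailed — the narrative doesn't order the tearing relative to the snapping.
(b) Not entailed — Mary unlocked the gate, not the rope; the rope belongs to the snapping event.
(c) Entailed — the narrative places the snapping before the examining.
(d) Entailed — 'Priya tore the sketch' is causative; it entails the inchoative 'the sketch tore'.

(c), (d)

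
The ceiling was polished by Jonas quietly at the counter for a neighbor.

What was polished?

the ceiling

'the ceiling' marks the patient of the polishing event.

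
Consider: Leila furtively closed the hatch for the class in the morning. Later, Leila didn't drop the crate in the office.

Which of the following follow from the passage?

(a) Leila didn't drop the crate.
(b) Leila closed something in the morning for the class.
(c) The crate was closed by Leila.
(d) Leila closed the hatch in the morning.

(b), (d)

(a) Not entailed — dropping 'in the office' under negation is not valid — the original leaves open that Leila dropped the crate some other way.
(b) Entailed — dropping 'furtively' and generalizing the patient leaves a sub-description the original still satisfies.
(c) Not entailed — Leila closed the hatch, not the crate; the crate belongs to the dropping event.
(d) Entailed — every conjunct here is already in the original closing event.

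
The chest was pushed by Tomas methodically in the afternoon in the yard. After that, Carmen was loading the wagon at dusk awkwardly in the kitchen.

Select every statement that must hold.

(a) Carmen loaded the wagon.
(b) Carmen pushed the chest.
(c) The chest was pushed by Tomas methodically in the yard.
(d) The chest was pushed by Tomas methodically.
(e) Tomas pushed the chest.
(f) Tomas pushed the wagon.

(a) Not entailed — 'was loading' is progressive on an accomplishment; it does not entail the completed 'loaded'.
(b) Not entailed — the passage has Tomas pushing the chest, not Carmen.
(c) Entailed — the original entails any weakening of itself; this just drops 'in the afternoon'.
(d) Entailed — the original entails any weakening of itself; this just drops 'in the yard', 'in the afternoon'.
(e) Entailed — the original entails any weakening of itself; this just drops 'in the yard', 'methodically', 'in the afternoon'.
(f) Not entailed — Tomas pushed the chest, not the wagon; the wagon belongs to the loading event.

(c), (d), (e)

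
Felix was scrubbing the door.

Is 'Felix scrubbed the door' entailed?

yes

'scrub' is atelic; if Felix was scrubbing the door, then Felix scrubbed the door (for some time).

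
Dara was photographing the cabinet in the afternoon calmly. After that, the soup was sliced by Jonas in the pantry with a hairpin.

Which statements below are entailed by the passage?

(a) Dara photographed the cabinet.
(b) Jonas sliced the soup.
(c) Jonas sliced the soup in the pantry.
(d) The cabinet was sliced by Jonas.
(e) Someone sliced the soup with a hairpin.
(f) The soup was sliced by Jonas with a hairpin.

(a) Not entailed — 'was photographing' is progressive on an accomplishment; it does not entail the completed 'photographed'.
(b) Entailed — every conjunct here is already in the original slicing event.
(c) Entailed — the original entails any weakening of itself; this just drops 'with a hairpin'.
(d) Not entailed — Jonas sliced the soup, not the cabinet; the cabinet belongs to the photographing event.
(e) Entailed — every conjunct here is already in the original slicing event.
(f) Entailed — dropping 'in the pantry' leaves a sub-description the original still satisfies.

(b), (c), (e), (f)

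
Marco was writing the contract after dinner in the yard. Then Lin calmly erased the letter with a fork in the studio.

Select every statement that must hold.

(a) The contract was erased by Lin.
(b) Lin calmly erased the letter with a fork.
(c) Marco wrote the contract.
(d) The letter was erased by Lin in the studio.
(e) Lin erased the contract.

(a) Not entailed — Lin erased the letter, not the contract; the contract belongs to the writing event.
(b) Entailed — the original entails any weakening of itself; this just drops 'in the studio'.
(c) Not entailed — 'was writing' is progressive on an accomplishment; it does not entail the completed 'wrote'.
(d) Entailed — dropping 'calmly', 'with a fork' leaves a sub-description the original still satisfies.
(e) Not entailed — Lin erased the letter, not the contract; the contract belongs to the writing event.

(b), (d)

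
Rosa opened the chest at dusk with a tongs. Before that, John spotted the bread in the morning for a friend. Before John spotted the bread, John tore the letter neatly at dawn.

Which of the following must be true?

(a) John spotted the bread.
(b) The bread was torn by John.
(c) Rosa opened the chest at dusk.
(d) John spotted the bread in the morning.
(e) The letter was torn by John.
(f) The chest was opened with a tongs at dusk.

(a) Entailed — every conjunct here is already in the original spotting event.
(b) Not entailed — John tore the letter, not the bread; the bread belongs to the spotting event.
(c) Entailed — dropping 'with a tongs' leaves a sub-description the original still satisfies.
(d) Entailed — dropping 'for a friend' leaves a sub-description the original still satisfies.
(e) Entailed — every conjunct here is already in the original tearing event.
(f) Entailed — every conjunct here is already in the original opening event.

(a), (c), (d), (e), (f)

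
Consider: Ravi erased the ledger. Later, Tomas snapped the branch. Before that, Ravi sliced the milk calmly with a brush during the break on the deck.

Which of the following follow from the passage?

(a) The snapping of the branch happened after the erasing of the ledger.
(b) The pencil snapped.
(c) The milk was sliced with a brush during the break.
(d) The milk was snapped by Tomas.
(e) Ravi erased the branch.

(a) Entailed — the narrative places the erasing before the snapping.
(b) Not entailed — the branch is what snapped, not the pencil.
(c) Entailed — dropping 'on the deck', 'calmly' and generalizing the agent leaves a sub-description the original still satisfies.
(d) Not entailed — Tomas snapped the branch, not the milk; the milk belongs to the slicing event.
(e) Not entailed — Ravi erased the ledger, not the branch; the branch belongs to the snapping event.

(a), (c)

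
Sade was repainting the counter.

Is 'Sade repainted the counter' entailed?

'was repainting' is progressive; for an accomplishment like 'repaint the counter', it doesn't entail completion.

no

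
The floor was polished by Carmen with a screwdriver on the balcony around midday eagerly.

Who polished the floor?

Carmen

'Carmen' marks the agent of the polishing event.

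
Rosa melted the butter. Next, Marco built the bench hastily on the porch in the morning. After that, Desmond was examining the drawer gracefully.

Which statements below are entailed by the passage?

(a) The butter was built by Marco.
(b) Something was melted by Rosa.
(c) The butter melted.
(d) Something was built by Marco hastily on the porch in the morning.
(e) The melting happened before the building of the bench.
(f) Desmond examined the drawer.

(a) Not entailed — Marco built the bench, not the butter; the butter belongs to the melting event.
(b) Entailed — the original entails any weakening of itself; this just generalizes the patient.
(c) Entailed — 'Rosa melted the butter' is causative; it entails the inchoative 'the butter melted'.
(d) Entailed — this follows by dropping conjuncts from the building event's description.
(e) Entailed — the narrative places the melting before the building.
(f) Entailed — 'examine' is an activity; 'was examining' entails that some examining happened, so 'examined' holds.

(b), (c), (d), (e), (f)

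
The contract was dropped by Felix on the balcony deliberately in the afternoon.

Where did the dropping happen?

on the balcony

'on the balcony' marks the location of the dropping event.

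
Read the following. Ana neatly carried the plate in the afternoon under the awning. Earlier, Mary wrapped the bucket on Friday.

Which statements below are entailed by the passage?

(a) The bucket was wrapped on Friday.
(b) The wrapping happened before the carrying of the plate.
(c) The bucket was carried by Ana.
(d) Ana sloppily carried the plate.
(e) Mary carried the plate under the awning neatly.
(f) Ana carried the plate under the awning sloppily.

(a) Entailed — generalizing the agent leaves a sub-description the original still satisfies.
(b) Entailed — the narrative places the wrapping before the carrying.
(c) Not entailed — Ana carried the plate, not the bucket; the bucket belongs to the wrapping event.
(d) Not entailed — 'sloppily' adds a manner not in (and inconsistent with) the original.
(e) Not entailed — the passage has Ana carrying the plate, not Mary.
(f) Not entailed — 'sloppily' adds a manner not in (and inconsistent with) the original.

(a), (b)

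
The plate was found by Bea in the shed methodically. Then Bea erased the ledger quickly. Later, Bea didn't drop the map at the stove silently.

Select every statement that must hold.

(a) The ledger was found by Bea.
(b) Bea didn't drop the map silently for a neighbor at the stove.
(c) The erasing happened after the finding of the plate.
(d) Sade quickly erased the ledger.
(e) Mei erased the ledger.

(a) Not entailed — Bea found the plate, not the ledger; the ledger belongs to the erasing event.
(b) Entailed — under negation, adding a further restriction is entailed: if no such dropping event occurred, none occurred for a neighbor either.
(c) Entailed — the narrative places the finding before the erasing.
(d) Not entailed — the passage has Bea erasing the ledger, not Sade.
(e) Not entailed — the passage has Bea erasing the ledger, not Mei.

(b), (c)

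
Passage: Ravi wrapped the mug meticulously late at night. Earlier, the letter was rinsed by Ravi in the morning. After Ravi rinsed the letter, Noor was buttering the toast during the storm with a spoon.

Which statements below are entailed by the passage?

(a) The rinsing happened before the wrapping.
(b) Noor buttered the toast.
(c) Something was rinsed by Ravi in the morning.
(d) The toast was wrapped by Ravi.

(a) Entailed — the narrative places the rinsing before the wrapping.
(b) Not entailed — 'was buttering' is progressive on an accomplishment; it does not entail the completed 'buttered'.
(c) Entailed — every conjunct here is already in the original rinsing event.
(d) Not entailed — Ravi wrapped the mug, not the toast; the toast belongs to the buttering event.

(a), (c)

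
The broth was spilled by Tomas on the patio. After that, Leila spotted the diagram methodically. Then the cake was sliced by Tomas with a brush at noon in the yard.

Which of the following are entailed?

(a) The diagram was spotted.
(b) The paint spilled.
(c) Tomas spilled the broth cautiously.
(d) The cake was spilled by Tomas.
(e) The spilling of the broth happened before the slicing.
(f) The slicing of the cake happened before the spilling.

(a), (e)

(a) Entailed — this follows by dropping conjuncts from the spotting event's description.
(b) Not entailed — the broth is what spilled, not the paint.
(c) Not entailed — 'cautiously' adds information not in the original event.
(d) Not entailed — Tomas spilled the broth, not the cake; the cake belongs to the slicing event.
(e) Entailed — the narrative places the spilling before the slicing.
(f) Not entailed — the narrative places the spilling before the slicing, not after.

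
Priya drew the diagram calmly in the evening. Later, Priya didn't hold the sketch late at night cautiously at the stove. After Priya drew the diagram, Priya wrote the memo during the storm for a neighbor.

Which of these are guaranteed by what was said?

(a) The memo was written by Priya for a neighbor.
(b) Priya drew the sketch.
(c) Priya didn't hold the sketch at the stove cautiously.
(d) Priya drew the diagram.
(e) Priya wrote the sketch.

(a) Entailed — every conjunct here is already in the original writing event.
(b) Not entailed — Priya drew the diagram, not the sketch; the sketch belongs to the holding event.
(c) Not entailed — dropping 'late at night' under negation is not valid — the original leaves open that Priya held the sketch some other way.
(d) Entailed — dropping 'calmly', 'in the evening' leaves a sub-description the original still satisfies.
(e) Not entailed — Priya wrote the memo, not the sketch; the sketch belongs to the holding event.

(a), (d)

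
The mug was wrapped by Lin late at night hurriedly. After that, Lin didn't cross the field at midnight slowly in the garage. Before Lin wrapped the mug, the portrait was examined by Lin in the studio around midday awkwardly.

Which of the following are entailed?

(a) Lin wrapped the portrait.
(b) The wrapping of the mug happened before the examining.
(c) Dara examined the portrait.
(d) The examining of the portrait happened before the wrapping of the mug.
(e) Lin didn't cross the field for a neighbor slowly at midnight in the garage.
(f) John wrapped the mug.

(a) Not entailed — Lin wrapped the mug, not the portrait; the portrait belongs to the examining event.
(b) Not entailed — the narrative places the examining before the wrapping, not after.
(c) Not entailed — the passage has Lin examining the portrait, not Dara.
(d) Entailed — the narrative places the examining before the wrapping.
(e) Entailed — under negation, adding a further restriction is entailed: if no such crossing event occurred, none occurred for a neighbor either.
(f) Not entailed — the passage has Lin wrapping the mug, not John.

(d), (e)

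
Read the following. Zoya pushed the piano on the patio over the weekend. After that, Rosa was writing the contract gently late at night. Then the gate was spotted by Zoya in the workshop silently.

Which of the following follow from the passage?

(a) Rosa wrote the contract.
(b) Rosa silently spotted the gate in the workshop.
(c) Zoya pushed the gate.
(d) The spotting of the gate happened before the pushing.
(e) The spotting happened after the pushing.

(e)

(a) Not entailed — 'was writing' is progressive on an accomplishment; it does not entail the completed 'wrote'.
(b) Not entailed — the passage has Zoya spotting the gate, not Rosa.
(c) Not entailed — Zoya pushed the piano, not the gate; the gate belongs to the spotting event.
(d) Not entailed — the narrative places the pushing before the spotting, not after.
(e) Entailed — the narrative places the pushing before the spotting.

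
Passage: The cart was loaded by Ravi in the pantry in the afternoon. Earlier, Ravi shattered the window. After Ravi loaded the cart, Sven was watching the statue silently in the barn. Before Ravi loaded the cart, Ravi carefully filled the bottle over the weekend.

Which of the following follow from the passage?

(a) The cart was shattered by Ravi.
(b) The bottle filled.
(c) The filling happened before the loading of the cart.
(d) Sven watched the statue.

(a) Not entailed — Ravi shattered the window, not the cart; the cart belongs to the loading event.
(b) Entailed — 'Ravi filled the bottle' is causative; it entails the inchoative 'the bottle filled'.
(c) Entailed — the narrative places the filling before the loading.
(d) Entailed — 'watch' is an activity; 'was watching' entails that some watching happened, so 'watched' holds.

(b), (c), (d)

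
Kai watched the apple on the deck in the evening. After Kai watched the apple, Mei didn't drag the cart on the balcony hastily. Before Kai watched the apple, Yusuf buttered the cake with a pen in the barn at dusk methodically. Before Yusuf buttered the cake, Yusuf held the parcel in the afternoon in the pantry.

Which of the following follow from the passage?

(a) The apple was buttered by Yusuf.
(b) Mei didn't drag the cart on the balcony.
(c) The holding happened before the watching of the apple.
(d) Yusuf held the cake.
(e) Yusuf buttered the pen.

(c)

(a) Not entailed — Yusuf buttered the cake, not the apple; the apple belongs to the watching event.
(b) Not entailed — dropping 'hastily' under negation is not valid — the original leaves open that Mei dragged the cart some other way.
(c) Entailed — the narrative places the holding before the watching.
(d) Not entailed — Yusuf held the parcel, not the cake; the cake belongs to the buttering event.
(e) Not entailed — the pen is the instrument, not what was buttered.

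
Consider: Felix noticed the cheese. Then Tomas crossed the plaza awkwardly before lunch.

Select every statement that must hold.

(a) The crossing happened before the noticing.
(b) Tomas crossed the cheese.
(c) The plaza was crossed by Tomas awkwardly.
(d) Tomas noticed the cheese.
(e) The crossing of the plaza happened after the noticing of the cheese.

(a) Not entailed — the narrative places the noticing before the crossing, not after.
(b) Not entailed — Tomas crossed the plaza, not the cheese; the cheese belongs to the noticing event.
(c) Entailed — the original entails any weakening of itself; this just drops 'before lunch'.
(d) Not entailed — the passage has Felix noticing the cheese, not Tomas.
(e) Entailed — the narrative places the noticing before the crossing.

(c), (e)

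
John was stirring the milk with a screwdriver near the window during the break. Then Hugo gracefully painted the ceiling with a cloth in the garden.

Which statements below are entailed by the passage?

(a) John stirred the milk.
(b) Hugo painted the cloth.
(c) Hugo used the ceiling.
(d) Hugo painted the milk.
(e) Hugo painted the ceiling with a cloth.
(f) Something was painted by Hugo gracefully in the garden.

(a), (e), (f)

(a) Entailed — 'stir' is an activity; 'was stirring' entails that some stirring happened, so 'stirred' holds.
(b) Not entailed — the cloth is the instrument, not what was painted.
(c) Not entailed — the ceiling is the patient, not an instrument — Hugo used a cloth.
(d) Not entailed — Hugo painted the ceiling, not the milk; the milk belongs to the stirring event.
(e) Entailed — every conjunct here is already in the original painting event.
(f) Entailed — the original entails any weakening of itself; this just drops 'with a cloth' and generalizes the patient.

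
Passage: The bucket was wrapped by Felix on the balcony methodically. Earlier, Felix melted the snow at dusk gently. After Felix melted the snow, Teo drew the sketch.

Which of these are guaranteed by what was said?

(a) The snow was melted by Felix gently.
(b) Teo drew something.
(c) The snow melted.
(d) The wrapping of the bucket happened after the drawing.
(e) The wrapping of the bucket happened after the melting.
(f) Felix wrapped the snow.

(a), (b), (c), (e)

(a) Entailed — this follows by dropping conjuncts from the melting event's description.
(b) Entailed — this follows by dropping conjuncts from the drawing event's description.
(c) Entailed — 'Felix melted the snow' is causative; it entails the inchoative 'the snow melted'.
(d) Not entailed — the narrative doesn't order the drawing relative to the wrapping.
(e) Entailed — the narrative places the melting before the wrapping.
(f) Not entailed — Felix wrapped the bucket, not the snow; the snow belongs to the melting event.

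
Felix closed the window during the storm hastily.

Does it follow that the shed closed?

no

Nothing is said about any shed; only the window is affected.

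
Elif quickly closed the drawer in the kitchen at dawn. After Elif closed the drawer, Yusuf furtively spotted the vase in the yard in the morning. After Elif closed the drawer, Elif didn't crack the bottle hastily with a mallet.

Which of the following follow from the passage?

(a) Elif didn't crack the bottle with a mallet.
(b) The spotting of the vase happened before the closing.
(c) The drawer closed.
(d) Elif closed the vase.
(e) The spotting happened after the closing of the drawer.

(c), (e)

(a) Not entailed — dropping 'hastily' under negation is not valid — the original leaves open that Elif cracked the bottle some other way.
(b) Not entailed — the narrative places the closing before the spotting, not after.
(c) Entailed — 'Elif closed the drawer' is causative; it entails the inchoative 'the drawer closed'.
(d) Not entailed — Elif closed the drawer, not the vase; the vase belongs to the spotting event.
(e) Entailed — the narrative places the closing before the spotting.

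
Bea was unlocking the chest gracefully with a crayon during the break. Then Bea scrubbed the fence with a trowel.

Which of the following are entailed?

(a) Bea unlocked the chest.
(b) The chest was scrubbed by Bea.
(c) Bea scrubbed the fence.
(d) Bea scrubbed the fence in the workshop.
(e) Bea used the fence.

(c)

(a) Not entailed — 'was unlocking' is progressive on an accomplishment; it does not entail the completed 'unlocked'.
(b) Not entailed — Bea scrubbed the fence, not the chest; the chest belongs to the unlocking event.
(c) Entailed — every conjunct here is already in the original scrubbing event.
(d) Not entailed — 'in the workshop' adds information not in the original event.
(e) Not entailed — the fence is the patient, not an instrument — Bea used a trowel.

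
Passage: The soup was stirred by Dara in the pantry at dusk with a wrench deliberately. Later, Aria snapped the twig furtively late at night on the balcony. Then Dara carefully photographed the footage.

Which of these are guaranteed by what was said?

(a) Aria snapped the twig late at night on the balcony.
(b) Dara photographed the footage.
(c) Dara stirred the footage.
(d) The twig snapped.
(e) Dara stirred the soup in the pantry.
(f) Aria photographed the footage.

(a) Entailed — dropping 'furtively' leaves a sub-description the original still satisfies.
(b) Entailed — this follows by dropping conjuncts from the photographing event's description.
(c) Not entailed — Dara stirred the soup, not the footage; the footage belongs to the photographing event.
(d) Entailed — 'Aria snapped the twig' is causative; it entails the inchoative 'the twig snapped'.
(e) Entailed — dropping 'at dusk', 'deliberately', 'with a wrench' leaves a sub-description the original still satisfies.
(f) Not entailed — the passage has Dara photographing the footage, not Aria.

(a), (b), (d), (e)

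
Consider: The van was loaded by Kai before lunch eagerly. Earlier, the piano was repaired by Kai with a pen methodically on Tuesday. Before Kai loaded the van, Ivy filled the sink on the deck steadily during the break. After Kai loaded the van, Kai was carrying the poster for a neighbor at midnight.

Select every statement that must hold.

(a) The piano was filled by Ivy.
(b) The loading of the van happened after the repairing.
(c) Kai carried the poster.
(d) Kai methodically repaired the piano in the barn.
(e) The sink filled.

(b), (c), (e)

(a) Not entailed — Ivy filled the sink, not the piano; the piano belongs to the repairing event.
(b) Entailed — the narrative places the repairing before the loading.
(c) Entailed — 'carry' is an activity; 'was carrying' entails that some carrying happened, so 'carried' holds.
(d) Not entailed — 'in the barn' adds information not in the original event.
(e) Entailed — 'Ivy filled the sink' is causative; it entails the inchoative 'the sink filled'.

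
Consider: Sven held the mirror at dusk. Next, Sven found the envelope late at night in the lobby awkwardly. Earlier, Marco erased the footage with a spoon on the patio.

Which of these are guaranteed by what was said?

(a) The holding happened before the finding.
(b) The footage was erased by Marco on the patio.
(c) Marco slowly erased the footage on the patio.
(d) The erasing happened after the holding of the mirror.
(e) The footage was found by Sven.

(a) Entailed — the narrative places the holding before the finding.
(b) Entailed — every conjunct here is already in the original erasing event.
(c) Not entailed — 'slowly' adds information not in the original event.
(d) Not entailed — the narrative doesn't order the holding relative to the erasing.
(e) Not entailed — Sven found the envelope, not the footage; the footage belongs to the erasing event.

(a), (b)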